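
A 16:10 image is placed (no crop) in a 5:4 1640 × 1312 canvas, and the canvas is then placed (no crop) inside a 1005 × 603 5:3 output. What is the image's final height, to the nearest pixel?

16:10 in 1640×1312: fills the width, so the image is 1640.00 × 1025.00.
The 5:4 canvas is height-limited in 1005×603, giving 753.75 × 603.00; scale factor 0.4596.
Applying the same ×0.4596: 1025.00 → 471.09.

471 px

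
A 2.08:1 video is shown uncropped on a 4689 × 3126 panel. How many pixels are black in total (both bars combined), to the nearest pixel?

Since 2.080 > 1.500, the video is width-limited.
Content height = 4689 / 2.080 ≈ 2254.3269 px.
Black = 3126 − 2254.3269 = 871.6731 px.
Bar area = 871.6731 × 4689 ≈ 4087275 px.

4087275 pixels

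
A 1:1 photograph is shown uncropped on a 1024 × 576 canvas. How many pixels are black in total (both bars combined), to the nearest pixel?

258048 pixels

1:1 is narrower than 16×9, so it spans the full height.
Content width = 576 × 1/1 ≈ 576.0000 px.
Black = 1024 − 576.0000 = 448.0000 px.
That's 448.0000 × 576 ≈ 258048 black pixels.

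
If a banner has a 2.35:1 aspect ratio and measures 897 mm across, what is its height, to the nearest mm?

Height = 897 / 2.350 = 381.70.

382 mm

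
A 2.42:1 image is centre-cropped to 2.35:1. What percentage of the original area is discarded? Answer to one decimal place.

2.9%

Going from 2.42:1 to 2.35:1 means cutting width while keeping height.
Fraction kept = (2.350)/(2.420) ≈ 97.11%, so 2.89% is lost.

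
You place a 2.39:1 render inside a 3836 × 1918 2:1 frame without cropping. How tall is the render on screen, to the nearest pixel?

1605 px

2.39:1 (2.390) > 2:1 (2.000), so the render fills the width.
That makes the image 1605.02 px tall (3836 / 2.390).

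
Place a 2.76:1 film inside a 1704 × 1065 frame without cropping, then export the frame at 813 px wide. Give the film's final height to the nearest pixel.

Fitted into 1704×1065, the film spans the width; its height is 1704 / 2.760 ≈ 617.39 px.
Resizing to 813 px wide multiplies everything by 0.4771: 617.39 → 294.57 px.

295 px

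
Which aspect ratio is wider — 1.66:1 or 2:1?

2:1

1.66 and 2; 2 > 1.66.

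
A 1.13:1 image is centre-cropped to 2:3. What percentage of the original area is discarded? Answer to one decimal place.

The height stays; only width is cut (since 2:3 is narrower than 1.13:1).
(0.667)/(1.130) ≈ 0.590 of the area survives, leaving 41.00% discarded.

41.0%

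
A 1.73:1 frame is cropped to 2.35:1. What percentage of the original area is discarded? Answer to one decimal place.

The width stays; only height is cut (since 2.35:1 is wider than 1.73:1).
Fraction kept = (1.730)/(2.350) ≈ 73.62%, so 26.38% is lost.

26.4%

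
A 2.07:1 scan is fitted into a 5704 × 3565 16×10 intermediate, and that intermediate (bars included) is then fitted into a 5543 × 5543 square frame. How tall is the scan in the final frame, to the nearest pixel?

2.07:1 in 5704×3565: fills the width, so the scan is 5704.00 × 2755.56.
16×10 in 5543×5543: fills the width, so the intermediate becomes 5543.00 × 3464.38 — a scale of ×0.9718.
The scan scales with it: height 2755.56 × 0.9718 ≈ 2677.78.

2678 px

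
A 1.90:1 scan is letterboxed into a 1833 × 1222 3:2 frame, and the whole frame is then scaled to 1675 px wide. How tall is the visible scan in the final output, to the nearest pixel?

At 1833×1222 the scan is width-limited, so height = 1833 / 1.900 ≈ 964.74 px.
Resizing to 1675 px wide multiplies everything by 0.9138: 964.74 → 881.58 px.

882 px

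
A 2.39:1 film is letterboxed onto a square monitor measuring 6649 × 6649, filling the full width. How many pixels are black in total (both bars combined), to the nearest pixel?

25711627 pixels

The film is 6649 / 2.390 ≈ 2782.0084 px tall.
Black = 6649 − 2782.0084 = 3866.9916 px.
Bar area = 3866.9916 × 6649 ≈ 25711627 px.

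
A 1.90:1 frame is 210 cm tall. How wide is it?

399 cm

210 × 1.900 = 399.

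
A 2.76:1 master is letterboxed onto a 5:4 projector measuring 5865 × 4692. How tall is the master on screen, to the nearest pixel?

2.76:1 (2.760) > 5:4 (1.250), so the master fills the width.
That makes the image 2125.00 px tall (5865 / 2.760).

2125 px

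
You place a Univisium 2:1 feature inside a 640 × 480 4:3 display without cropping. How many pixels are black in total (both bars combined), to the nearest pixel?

102400 pixels

Since 2.000 > 1.333, the feature is width-limited.
That makes the image 320.0000 px tall (640 × 1/2).
Leftover height: 480 − 320.0000 = 160.0000 px.
Across the 640-px span: 160.0000 × 640 ≈ 102400 px.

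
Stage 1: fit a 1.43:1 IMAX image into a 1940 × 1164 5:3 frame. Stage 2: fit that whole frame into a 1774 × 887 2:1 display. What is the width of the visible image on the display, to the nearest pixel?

1.43:1 IMAX in 1940×1164: fills the height, so the image is 1664.52 × 1164.00.
The 5:3 canvas is height-limited in 1774×887, giving 1478.33 × 887.00; scale factor 0.7620.
So the image's width is 1664.52 × 0.7620 ≈ 1268.41.

1268 px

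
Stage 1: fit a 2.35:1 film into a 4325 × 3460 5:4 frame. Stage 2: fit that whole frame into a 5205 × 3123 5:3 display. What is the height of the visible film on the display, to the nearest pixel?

1661 px

Inside the 4325×3460 canvas the film is width-limited at 4325.00 × 1840.43.
The 5:4 canvas is height-limited in 5205×3123, giving 3903.75 × 3123.00; scale factor 0.9026.
So the film's height is 1840.43 × 0.9026 ≈ 1661.17.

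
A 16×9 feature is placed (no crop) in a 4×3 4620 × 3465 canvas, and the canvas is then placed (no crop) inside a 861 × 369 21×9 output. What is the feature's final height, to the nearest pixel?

277 px

Inside the 4620×3465 canvas the feature is width-limited at 4620.00 × 2598.75.
4×3 in 861×369: fills the height, so the intermediate becomes 492.00 × 369.00 — a scale of ×0.1065.
The feature scales with it: height 2598.75 × 0.1065 ≈ 276.75.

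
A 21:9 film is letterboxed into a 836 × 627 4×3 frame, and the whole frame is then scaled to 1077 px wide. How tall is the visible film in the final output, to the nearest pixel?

Fitted into 836×627, the film spans the width; its height is 836 × 9/21 ≈ 358.29 px.
The frame scales by 1077/836 = 1.2883; 358.29 × 1.2883 ≈ 461.57 px.

462 px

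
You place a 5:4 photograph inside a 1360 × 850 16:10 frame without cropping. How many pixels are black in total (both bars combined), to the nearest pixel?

252875 pixels

Since 1.250 < 1.600, the photograph is height-limited.
Content width = 850 × 5/4 ≈ 1062.5000 px.
Black = 1360 − 1062.5000 = 297.5000 px.
That's 297.5000 × 850 ≈ 252875 black pixels.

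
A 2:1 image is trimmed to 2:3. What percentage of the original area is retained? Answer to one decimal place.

33.3%

Going from 2:1 to 2:3 means cutting width while keeping height.
Area ratio = (0.667)/(2.000) = 33.33% retained.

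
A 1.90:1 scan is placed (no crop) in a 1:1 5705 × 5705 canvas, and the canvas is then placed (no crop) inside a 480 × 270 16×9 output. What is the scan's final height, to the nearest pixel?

First fit — 1.90:1 into 5705×5705 spans the width: 5705.00 × 3002.63.
Second fit — the 1:1 canvas into 480×270 spans the height: 270.00 × 270.00 (×0.0473 from 5705×5705).
Applying the same ×0.0473: 3002.63 → 142.11.

142 px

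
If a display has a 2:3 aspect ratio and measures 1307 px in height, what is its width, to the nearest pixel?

871 px

Width = 1307 × 2/3 = 871.33.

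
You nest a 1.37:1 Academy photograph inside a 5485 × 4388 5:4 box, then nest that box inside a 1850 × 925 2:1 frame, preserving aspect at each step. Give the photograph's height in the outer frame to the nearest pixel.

844 px

1.37:1 Academy in 5485×4388: fills the width, so the photograph is 5485.00 × 4003.65.
Second fit — the 5:4 canvas into 1850×925 spans the height: 1156.25 × 925.00 (×0.2108 from 5485×4388).
The photograph scales with it: height 4003.65 × 0.2108 ≈ 843.98.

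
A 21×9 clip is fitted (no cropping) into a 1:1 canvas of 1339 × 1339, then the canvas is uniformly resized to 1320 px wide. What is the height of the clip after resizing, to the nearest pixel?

566 px

At 1339×1339 the clip is width-limited, so height = 1339 × 9/21 ≈ 573.86 px.
The frame scales by 1320/1339 = 0.9858; 573.86 × 0.9858 ≈ 565.71 px.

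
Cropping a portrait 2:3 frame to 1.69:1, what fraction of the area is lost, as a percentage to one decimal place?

1.69:1 is wider than portrait 2:3, so the crop keeps the full width and trims the height.
Fraction kept = (0.667)/(1.690) ≈ 39.45%, so 60.55% is lost.

60.6%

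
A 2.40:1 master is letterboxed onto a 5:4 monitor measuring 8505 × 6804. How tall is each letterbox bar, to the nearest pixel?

1630 px

Since 2.400 > 1.250, the master is width-limited.
Content height = 8505 / 2.400 ≈ 3543.75 px.
Black = 6804 − 3543.75 = 3260.25 px, or 1630.12 per bar.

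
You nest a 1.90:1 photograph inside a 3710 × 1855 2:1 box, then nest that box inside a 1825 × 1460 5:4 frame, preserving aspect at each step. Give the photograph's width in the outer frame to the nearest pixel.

1734 px

First fit — 1.90:1 into 3710×1855 spans the height: 3524.50 × 1855.00.
2:1 in 1825×1460: fills the width, so the intermediate becomes 1825.00 × 912.50 — a scale of ×0.4919.
Applying the same ×0.4919: 3524.50 → 1733.75.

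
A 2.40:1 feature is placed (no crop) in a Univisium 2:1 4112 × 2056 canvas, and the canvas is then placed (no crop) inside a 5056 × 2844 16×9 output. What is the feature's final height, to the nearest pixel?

Inside the 4112×2056 canvas the feature is width-limited at 4112.00 × 1713.33.
Univisium 2:1 in 5056×2844: fills the width, so the intermediate becomes 5056.00 × 2528.00 — a scale of ×1.2296.
So the feature's height is 1713.33 × 1.2296 ≈ 2106.67.

2107 px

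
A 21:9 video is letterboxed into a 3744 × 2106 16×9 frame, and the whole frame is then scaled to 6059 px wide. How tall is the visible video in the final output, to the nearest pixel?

At 3744×2106 the video is width-limited, so height = 3744 × 9/21 ≈ 1604.57 px.
The frame scales by 6059/3744 = 1.6183; 1604.57 × 1.6183 ≈ 2596.71 px.

2597 px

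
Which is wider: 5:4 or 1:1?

5:4

5:4 = 1.25 and 1; 1.25 > 1.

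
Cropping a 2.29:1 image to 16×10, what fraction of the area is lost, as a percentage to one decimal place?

30.1%

Going from 2.29:1 to 16×10 means cutting width while keeping height.
(1.600)/(2.290) ≈ 0.699 of the area survives, leaving 30.13% discarded.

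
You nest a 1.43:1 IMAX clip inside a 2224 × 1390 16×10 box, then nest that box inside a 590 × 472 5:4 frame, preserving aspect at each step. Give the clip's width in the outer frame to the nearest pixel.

1.43:1 IMAX in 2224×1390: fills the height, so the clip is 1987.70 × 1390.00.
Second fit — the 16×10 canvas into 590×472 spans the width: 590.00 × 368.75 (×0.2653 from 2224×1390).
Applying the same ×0.2653: 1987.70 → 527.31.

527 px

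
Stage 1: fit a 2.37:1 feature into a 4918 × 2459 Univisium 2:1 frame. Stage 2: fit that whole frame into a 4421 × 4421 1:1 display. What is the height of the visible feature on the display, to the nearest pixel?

1865 px

Inside the 4918×2459 canvas the feature is width-limited at 4918.00 × 2075.11.
Second fit — the Univisium 2:1 canvas into 4421×4421 spans the width: 4421.00 × 2210.50 (×0.8989 from 4918×2459).
So the feature's height is 2075.11 × 0.8989 ≈ 1865.40.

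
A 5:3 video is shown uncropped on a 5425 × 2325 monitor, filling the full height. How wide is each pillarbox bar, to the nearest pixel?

That makes the image 3875.00 px wide (2325 × 5/3).
Black = 5425 − 3875.00 = 1550.00 px, or 775.00 per bar.

775 px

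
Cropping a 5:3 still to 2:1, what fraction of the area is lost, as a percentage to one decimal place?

Going from 5:3 to 2:1 means cutting height while keeping width.
Fraction kept = (1.667)/(2.000) ≈ 83.33%, so 16.67% is lost.

16.7%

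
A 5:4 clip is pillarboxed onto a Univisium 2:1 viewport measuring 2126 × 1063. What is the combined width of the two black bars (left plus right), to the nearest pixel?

5:4 (1.250) < Univisium 2:1 (2.000), so the clip fills the height.
Content width = 1063 × 5/4 ≈ 1328.75 px.
Leftover width: 2126 − 1328.75 = 797.25 px.

797 px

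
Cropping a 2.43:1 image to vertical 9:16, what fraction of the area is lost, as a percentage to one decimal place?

Going from 2.43:1 to vertical 9:16 means cutting width while keeping height.
(0.562)/(2.430) ≈ 0.231 of the area survives, leaving 76.85% discarded.

76.9%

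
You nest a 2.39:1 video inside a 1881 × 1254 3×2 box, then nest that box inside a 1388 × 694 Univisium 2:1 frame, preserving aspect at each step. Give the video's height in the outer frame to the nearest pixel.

436 px

Inside the 1881×1254 canvas the video is width-limited at 1881.00 × 787.03.
The 3×2 canvas is height-limited in 1388×694, giving 1041.00 × 694.00; scale factor 0.5534.
The video scales with it: height 787.03 × 0.5534 ≈ 435.56.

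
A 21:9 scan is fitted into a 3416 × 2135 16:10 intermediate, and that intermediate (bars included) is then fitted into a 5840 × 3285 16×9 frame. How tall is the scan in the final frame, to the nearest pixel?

2253 px

21:9 in 3416×2135: fills the width, so the scan is 3416.00 × 1464.00.
16:10 in 5840×3285: fills the height, so the intermediate becomes 5256.00 × 3285.00 — a scale of ×1.5386.
So the scan's height is 1464.00 × 1.5386 ≈ 2252.57.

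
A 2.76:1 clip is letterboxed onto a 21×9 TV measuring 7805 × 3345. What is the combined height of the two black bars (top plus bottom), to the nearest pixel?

517 px

Since 2.760 > 2.333, the clip is width-limited.
That makes the image 2827.90 px tall (7805 / 2.760).
3345 − 2827.90 = 517.10 px of bars.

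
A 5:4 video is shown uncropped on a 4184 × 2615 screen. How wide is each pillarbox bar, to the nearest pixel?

Since 1.250 < 1.600, the video is height-limited.
The video is 2615 × 5/4 ≈ 3268.75 px wide.
Black = 4184 − 3268.75 = 915.25 px, or 457.62 per bar.

458 px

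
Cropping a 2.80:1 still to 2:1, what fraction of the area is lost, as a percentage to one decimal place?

28.6%

The height stays; only width is cut (since 2:1 is narrower than 2.80:1).
Area ratio = (2.000)/(2.800) = 71.43%; the remaining 28.57% is cropped out.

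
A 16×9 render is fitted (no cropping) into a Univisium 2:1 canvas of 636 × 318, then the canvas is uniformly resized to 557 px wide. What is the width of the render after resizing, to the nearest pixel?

495 px

In the 636×318 frame the render fills the height: width = 318 × 16/9 ≈ 565.33 px.
The frame scales by 557/636 = 0.8758; 565.33 × 0.8758 ≈ 495.11 px.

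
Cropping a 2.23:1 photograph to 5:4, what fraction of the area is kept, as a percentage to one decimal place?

5:4 is narrower than 2.23:1, so the crop keeps the full height and trims the width.
Fraction kept = (1.250)/(2.230) ≈ 56.05%.

56.1%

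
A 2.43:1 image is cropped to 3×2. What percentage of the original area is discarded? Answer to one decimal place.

The height stays; only width is cut (since 3×2 is narrower than 2.43:1).
Fraction kept = (1.500)/(2.430) ≈ 61.73%, so 38.27% is lost.

38.3%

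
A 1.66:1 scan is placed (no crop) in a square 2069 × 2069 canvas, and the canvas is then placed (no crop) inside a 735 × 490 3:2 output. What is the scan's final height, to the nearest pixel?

First fit — 1.66:1 into 2069×2069 spans the width: 2069.00 × 1246.39.
square in 735×490: fills the height, so the intermediate becomes 490.00 × 490.00 — a scale of ×0.2368.
Applying the same ×0.2368: 1246.39 → 295.18.

295 px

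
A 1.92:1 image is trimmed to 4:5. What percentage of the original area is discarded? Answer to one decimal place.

Going from 1.92:1 to 4:5 means cutting width while keeping height.
(0.800)/(1.920) ≈ 0.417 of the area survives, leaving 58.33% discarded.

58.3%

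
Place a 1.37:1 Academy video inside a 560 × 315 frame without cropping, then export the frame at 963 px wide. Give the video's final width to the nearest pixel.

At 560×315 the video is height-limited, so width = 315 × 1.370 ≈ 431.55 px.
Resizing to 963 px wide multiplies everything by 1.7196: 431.55 → 742.11 px.

742 px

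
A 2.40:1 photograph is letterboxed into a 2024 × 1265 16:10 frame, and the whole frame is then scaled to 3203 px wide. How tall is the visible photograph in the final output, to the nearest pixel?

Fitted into 2024×1265, the photograph spans the width; its height is 2024 / 2.400 ≈ 843.33 px.
Resizing to 3203 px wide multiplies everything by 1.5825: 843.33 → 1334.58 px.

1335 px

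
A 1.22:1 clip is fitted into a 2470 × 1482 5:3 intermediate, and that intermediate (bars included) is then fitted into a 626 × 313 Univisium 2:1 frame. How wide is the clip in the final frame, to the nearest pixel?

382 px

First fit — 1.22:1 into 2470×1482 spans the height: 1808.04 × 1482.00.
5:3 in 626×313: fills the height, so the intermediate becomes 521.67 × 313.00 — a scale of ×0.2112.
So the clip's width is 1808.04 × 0.2112 ≈ 381.86.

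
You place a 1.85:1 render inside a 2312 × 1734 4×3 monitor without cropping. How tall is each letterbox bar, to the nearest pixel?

242 px

1.85:1 (1.850) > 4×3 (1.333), so the render fills the width.
The render is 2312 / 1.850 ≈ 1249.73 px tall.
Leftover height: 1734 − 1249.73 = 484.27 px → 242.14 each side.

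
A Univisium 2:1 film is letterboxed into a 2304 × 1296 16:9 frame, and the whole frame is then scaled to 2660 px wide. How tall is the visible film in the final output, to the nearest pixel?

In the 2304×1296 frame the film fills the width: height = 2304 × 1/2 ≈ 1152.00 px.
The frame scales by 2660/2304 = 1.1545; 1152.00 × 1.1545 ≈ 1330.00 px.

1330 px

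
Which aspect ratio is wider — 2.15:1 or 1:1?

2.15 and 1; 2.15 > 1.

2.15:1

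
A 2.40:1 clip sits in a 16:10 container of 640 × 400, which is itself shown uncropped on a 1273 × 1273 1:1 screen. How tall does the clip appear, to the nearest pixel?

530 px

First fit — 2.40:1 into 640×400 spans the width: 640.00 × 266.67.
Second fit — the 16:10 canvas into 1273×1273 spans the width: 1273.00 × 795.62 (×1.9891 from 640×400).
The clip scales with it: height 266.67 × 1.9891 ≈ 530.42.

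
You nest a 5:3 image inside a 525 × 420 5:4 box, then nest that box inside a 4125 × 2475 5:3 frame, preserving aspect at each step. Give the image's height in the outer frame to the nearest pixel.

1856 px

5:3 in 525×420: fills the width, so the image is 525.00 × 315.00.
The 5:4 canvas is height-limited in 4125×2475, giving 3093.75 × 2475.00; scale factor 5.8929.
Applying the same ×5.8929: 315.00 → 1856.25.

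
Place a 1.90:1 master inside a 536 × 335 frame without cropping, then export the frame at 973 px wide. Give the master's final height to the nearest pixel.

512 px

At 536×335 the master is width-limited, so height = 536 / 1.900 ≈ 282.11 px.
Resizing to 973 px wide multiplies everything by 1.8153: 282.11 → 512.11 px.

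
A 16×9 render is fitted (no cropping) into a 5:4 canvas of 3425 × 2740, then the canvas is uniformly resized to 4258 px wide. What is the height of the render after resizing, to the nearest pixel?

In the 3425×2740 frame the render fills the width: height = 3425 × 9/16 ≈ 1926.56 px.
Scaling 3425 → 4258 is ×1.2432, so the height becomes 1926.56 × 1.2432 ≈ 2395.12 px.

2395 px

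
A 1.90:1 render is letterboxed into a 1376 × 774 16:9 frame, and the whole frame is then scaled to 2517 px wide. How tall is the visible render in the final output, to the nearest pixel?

Fitted into 1376×774, the render spans the width; its height is 1376 / 1.900 ≈ 724.21 px.
Resizing to 2517 px wide multiplies everything by 1.8292: 724.21 → 1324.74 px.

1325 px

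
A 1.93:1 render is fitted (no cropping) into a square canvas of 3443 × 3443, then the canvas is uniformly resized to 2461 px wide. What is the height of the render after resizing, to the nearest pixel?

Fitted into 3443×3443, the render spans the width; its height is 3443 / 1.930 ≈ 1783.94 px.
Resizing to 2461 px wide multiplies everything by 0.7148: 1783.94 → 1275.13 px.

1275 px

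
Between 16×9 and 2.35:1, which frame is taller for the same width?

16×9

16×9 = 1.778 and 2.35; 2.35 > 1.778. The smaller width-to-height ratio is the taller frame.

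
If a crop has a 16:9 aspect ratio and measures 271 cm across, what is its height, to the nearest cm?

152 cm

At 16:9, 271 × 9/16 ≈ 152.44.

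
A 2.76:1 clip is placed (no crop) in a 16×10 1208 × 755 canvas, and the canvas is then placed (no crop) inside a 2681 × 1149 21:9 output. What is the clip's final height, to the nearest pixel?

2.76:1 in 1208×755: fills the width, so the clip is 1208.00 × 437.68.
Second fit — the 16×10 canvas into 2681×1149 spans the height: 1838.40 × 1149.00 (×1.5219 from 1208×755).
So the clip's height is 437.68 × 1.5219 ≈ 666.09.

666 px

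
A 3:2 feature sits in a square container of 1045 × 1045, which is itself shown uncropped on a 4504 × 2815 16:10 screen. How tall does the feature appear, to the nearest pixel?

1877 px

Inside the 1045×1045 canvas the feature is width-limited at 1045.00 × 696.67.
The square canvas is height-limited in 4504×2815, giving 2815.00 × 2815.00; scale factor 2.6938.
The feature scales with it: height 696.67 × 2.6938 ≈ 1876.67.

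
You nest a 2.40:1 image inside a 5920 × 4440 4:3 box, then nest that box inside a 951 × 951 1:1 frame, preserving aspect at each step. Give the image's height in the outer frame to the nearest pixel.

396 px

First fit — 2.40:1 into 5920×4440 spans the width: 5920.00 × 2466.67.
4:3 in 951×951: fills the width, so the intermediate becomes 951.00 × 713.25 — a scale of ×0.1606.
So the image's height is 2466.67 × 0.1606 ≈ 396.25.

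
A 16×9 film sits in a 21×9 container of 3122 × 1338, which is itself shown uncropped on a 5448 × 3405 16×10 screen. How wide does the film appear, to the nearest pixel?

4151 px

Inside the 3122×1338 canvas the film is height-limited at 2378.67 × 1338.00.
Second fit — the 21×9 canvas into 5448×3405 spans the width: 5448.00 × 2334.86 (×1.7450 from 3122×1338).
So the film's width is 2378.67 × 1.7450 ≈ 4150.86.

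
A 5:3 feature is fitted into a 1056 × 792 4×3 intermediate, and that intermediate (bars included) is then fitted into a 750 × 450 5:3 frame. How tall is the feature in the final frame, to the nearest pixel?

360 px

First fit — 5:3 into 1056×792 spans the width: 1056.00 × 633.60.
4×3 in 750×450: fills the height, so the intermediate becomes 600.00 × 450.00 — a scale of ×0.5682.
So the feature's height is 633.60 × 0.5682 ≈ 360.00.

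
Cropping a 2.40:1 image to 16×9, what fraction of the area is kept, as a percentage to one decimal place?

The height stays; only width is cut (since 16×9 is narrower than 2.40:1).
Area ratio = (1.778)/(2.400) = 74.07% retained.

74.1%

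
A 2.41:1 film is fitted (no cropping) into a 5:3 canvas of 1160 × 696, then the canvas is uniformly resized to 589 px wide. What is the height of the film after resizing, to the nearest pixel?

In the 1160×696 frame the film fills the width: height = 1160 / 2.410 ≈ 481.33 px.
Scaling 1160 → 589 is ×0.5078, so the height becomes 481.33 × 0.5078 ≈ 244.40 px.

244 px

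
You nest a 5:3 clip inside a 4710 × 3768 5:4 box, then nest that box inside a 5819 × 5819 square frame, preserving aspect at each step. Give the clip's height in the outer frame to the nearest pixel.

3491 px

First fit — 5:3 into 4710×3768 spans the width: 4710.00 × 2826.00.
Second fit — the 5:4 canvas into 5819×5819 spans the width: 5819.00 × 4655.20 (×1.2355 from 4710×3768).
The clip scales with it: height 2826.00 × 1.2355 ≈ 3491.40.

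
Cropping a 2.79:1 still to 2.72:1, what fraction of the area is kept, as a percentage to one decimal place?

Going from 2.79:1 to 2.72:1 means cutting width while keeping height.
(2.720)/(2.790) ≈ 0.975 of the area survives.

97.5%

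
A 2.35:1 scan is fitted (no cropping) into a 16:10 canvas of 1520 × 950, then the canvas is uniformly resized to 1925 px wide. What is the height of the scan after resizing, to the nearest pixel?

819 px

Fitted into 1520×950, the scan spans the width; its height is 1520 / 2.350 ≈ 646.81 px.
The frame scales by 1925/1520 = 1.2664; 646.81 × 1.2664 ≈ 819.15 px.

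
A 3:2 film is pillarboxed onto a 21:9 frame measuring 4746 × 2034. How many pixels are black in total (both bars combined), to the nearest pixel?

3447630 pixels

3:2 is narrower than 21:9, so it spans the full height.
That makes the image 3051.0000 px wide (2034 × 3/2).
Leftover width: 4746 − 3051.0000 = 1695.0000 px.
Across the 2034-px span: 1695.0000 × 2034 ≈ 3447630 px.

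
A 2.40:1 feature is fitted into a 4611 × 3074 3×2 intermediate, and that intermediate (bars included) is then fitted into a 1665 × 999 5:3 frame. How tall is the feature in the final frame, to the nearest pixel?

624 px

2.40:1 in 4611×3074: fills the width, so the feature is 4611.00 × 1921.25.
Second fit — the 3×2 canvas into 1665×999 spans the height: 1498.50 × 999.00 (×0.3250 from 4611×3074).
The feature scales with it: height 1921.25 × 0.3250 ≈ 624.38.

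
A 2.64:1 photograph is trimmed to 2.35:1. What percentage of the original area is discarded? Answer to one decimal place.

11.0%

Going from 2.64:1 to 2.35:1 means cutting width while keeping height.
Area ratio = (2.350)/(2.640) = 89.02%; the remaining 10.98% is cropped out.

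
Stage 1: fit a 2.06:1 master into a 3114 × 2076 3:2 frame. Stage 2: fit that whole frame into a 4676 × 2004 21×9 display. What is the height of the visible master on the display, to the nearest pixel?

1459 px

First fit — 2.06:1 into 3114×2076 spans the width: 3114.00 × 1511.65.
3:2 in 4676×2004: fills the height, so the intermediate becomes 3006.00 × 2004.00 — a scale of ×0.9653.
Applying the same ×0.9653: 1511.65 → 1459.22.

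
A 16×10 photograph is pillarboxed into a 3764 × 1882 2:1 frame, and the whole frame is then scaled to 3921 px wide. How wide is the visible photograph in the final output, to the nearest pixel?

Fitted into 3764×1882, the photograph spans the height; its width is 1882 × 16/10 ≈ 3011.20 px.
Scaling 3764 → 3921 is ×1.0417, so the width becomes 3011.20 × 1.0417 ≈ 3136.80 px.

3137 px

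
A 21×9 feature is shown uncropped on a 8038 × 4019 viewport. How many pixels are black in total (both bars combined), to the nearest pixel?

4614960 pixels

21×9 (2.333) > 2:1 (2.000), so the feature fills the width.
That makes the image 3444.8571 px tall (8038 × 9/21).
4019 − 3444.8571 = 574.1429 px of bars.
Across the 8038-px span: 574.1429 × 8038 ≈ 4614960 px.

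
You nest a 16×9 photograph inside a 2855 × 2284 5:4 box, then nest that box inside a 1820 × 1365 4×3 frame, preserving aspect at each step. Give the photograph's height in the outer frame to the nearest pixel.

960 px

Inside the 2855×2284 canvas the photograph is width-limited at 2855.00 × 1605.94.
Second fit — the 5:4 canvas into 1820×1365 spans the height: 1706.25 × 1365.00 (×0.5976 from 2855×2284).
So the photograph's height is 1605.94 × 0.5976 ≈ 959.77.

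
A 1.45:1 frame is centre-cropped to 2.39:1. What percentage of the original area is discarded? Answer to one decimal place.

Going from 1.45:1 to 2.39:1 means cutting height while keeping width.
Fraction kept = (1.450)/(2.390) ≈ 60.67%, so 39.33% is lost.

39.3%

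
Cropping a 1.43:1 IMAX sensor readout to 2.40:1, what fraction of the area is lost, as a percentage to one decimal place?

2.40:1 is wider than 1.43:1 IMAX, so the crop keeps the full width and trims the height.
(1.430)/(2.400) ≈ 0.596 of the area survives, leaving 40.42% discarded.

40.4%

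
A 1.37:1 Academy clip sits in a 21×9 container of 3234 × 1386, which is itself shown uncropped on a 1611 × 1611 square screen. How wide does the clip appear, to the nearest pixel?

Inside the 3234×1386 canvas the clip is height-limited at 1898.82 × 1386.00.
The 21×9 canvas is width-limited in 1611×1611, giving 1611.00 × 690.43; scale factor 0.4981.
The clip scales with it: width 1898.82 × 0.4981 ≈ 945.89.

946 px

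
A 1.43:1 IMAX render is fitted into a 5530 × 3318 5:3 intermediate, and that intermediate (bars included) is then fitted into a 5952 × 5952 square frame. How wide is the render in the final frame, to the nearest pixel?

5107 px

1.43:1 IMAX in 5530×3318: fills the height, so the render is 4744.74 × 3318.00.
5:3 in 5952×5952: fills the width, so the intermediate becomes 5952.00 × 3571.20 — a scale of ×1.0763.
The render scales with it: width 4744.74 × 1.0763 ≈ 5106.82.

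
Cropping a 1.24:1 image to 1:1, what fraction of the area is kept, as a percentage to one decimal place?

80.6%

The height stays; only width is cut (since 1:1 is narrower than 1.24:1).
(1.000)/(1.240) ≈ 0.806 of the area survives.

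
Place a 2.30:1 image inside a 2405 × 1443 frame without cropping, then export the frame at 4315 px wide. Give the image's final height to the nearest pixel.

In the 2405×1443 frame the image fills the width: height = 2405 / 2.300 ≈ 1045.65 px.
Resizing to 4315 px wide multiplies everything by 1.7942: 1045.65 → 1876.09 px.

1876 px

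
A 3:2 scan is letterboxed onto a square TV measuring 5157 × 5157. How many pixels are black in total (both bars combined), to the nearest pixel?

8864883 pixels

3:2 (1.500) > square (1.000), so the scan fills the width.
Content height = 5157 × 2/3 ≈ 3438.0000 px.
Black = 5157 − 3438.0000 = 1719.0000 px.
Across the 5157-px span: 1719.0000 × 5157 ≈ 8864883 px.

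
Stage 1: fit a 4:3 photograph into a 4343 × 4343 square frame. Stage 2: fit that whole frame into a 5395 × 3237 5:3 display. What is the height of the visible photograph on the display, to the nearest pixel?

2428 px

First fit — 4:3 into 4343×4343 spans the width: 4343.00 × 3257.25.
Second fit — the square canvas into 5395×3237 spans the height: 3237.00 × 3237.00 (×0.7453 from 4343×4343).
Applying the same ×0.7453: 3257.25 → 2427.75.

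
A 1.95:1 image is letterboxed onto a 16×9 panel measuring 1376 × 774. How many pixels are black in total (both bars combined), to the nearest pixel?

94062 pixels

1.95:1 is wider than 16×9, so it spans the full width.
Content height = 1376 / 1.950 ≈ 705.6410 px.
Black = 774 − 705.6410 = 68.3590 px.
Bar area = 68.3590 × 1376 ≈ 94062 px.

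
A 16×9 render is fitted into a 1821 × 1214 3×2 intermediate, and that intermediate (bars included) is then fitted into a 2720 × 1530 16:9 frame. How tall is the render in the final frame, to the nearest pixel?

1291 px

16×9 in 1821×1214: fills the width, so the render is 1821.00 × 1024.31.
The 3×2 canvas is height-limited in 2720×1530, giving 2295.00 × 1530.00; scale factor 1.2603.
The render scales with it: height 1024.31 × 1.2603 ≈ 1290.94.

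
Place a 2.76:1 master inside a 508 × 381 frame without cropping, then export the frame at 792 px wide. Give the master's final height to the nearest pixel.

In the 508×381 frame the master fills the width: height = 508 / 2.760 ≈ 184.06 px.
Scaling 508 → 792 is ×1.5591, so the height becomes 184.06 × 1.5591 ≈ 286.96 px.

287 px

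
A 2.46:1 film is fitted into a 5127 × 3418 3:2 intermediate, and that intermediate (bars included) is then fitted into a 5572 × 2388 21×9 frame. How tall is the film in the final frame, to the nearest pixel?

First fit — 2.46:1 into 5127×3418 spans the width: 5127.00 × 2084.15.
Second fit — the 3:2 canvas into 5572×2388 spans the height: 3582.00 × 2388.00 (×0.6987 from 5127×3418).
So the film's height is 2084.15 × 0.6987 ≈ 1456.10.

1456 px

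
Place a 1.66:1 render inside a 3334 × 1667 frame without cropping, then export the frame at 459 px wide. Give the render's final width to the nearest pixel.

Fitted into 3334×1667, the render spans the height; its width is 1667 × 1.660 ≈ 2767.22 px.
The frame scales by 459/3334 = 0.1377; 2767.22 × 0.1377 ≈ 380.97 px.

381 px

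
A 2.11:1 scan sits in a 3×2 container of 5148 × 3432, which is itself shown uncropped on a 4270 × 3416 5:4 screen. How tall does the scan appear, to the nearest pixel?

2024 px

Inside the 5148×3432 canvas the scan is width-limited at 5148.00 × 2439.81.
3×2 in 4270×3416: fills the width, so the intermediate becomes 4270.00 × 2846.67 — a scale of ×0.8294.
Applying the same ×0.8294: 2439.81 → 2023.70.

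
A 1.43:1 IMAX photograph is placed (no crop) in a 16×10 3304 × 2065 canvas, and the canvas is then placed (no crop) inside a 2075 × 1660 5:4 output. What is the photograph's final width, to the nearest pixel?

1855 px

1.43:1 IMAX in 3304×2065: fills the height, so the photograph is 2952.95 × 2065.00.
The 16×10 canvas is width-limited in 2075×1660, giving 2075.00 × 1296.88; scale factor 0.6280.
The photograph scales with it: width 2952.95 × 0.6280 ≈ 1854.53.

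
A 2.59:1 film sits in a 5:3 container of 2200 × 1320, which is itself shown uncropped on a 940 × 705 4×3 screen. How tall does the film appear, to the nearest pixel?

363 px

2.59:1 in 2200×1320: fills the width, so the film is 2200.00 × 849.42.
Second fit — the 5:3 canvas into 940×705 spans the width: 940.00 × 564.00 (×0.4273 from 2200×1320).
Applying the same ×0.4273: 849.42 → 362.93.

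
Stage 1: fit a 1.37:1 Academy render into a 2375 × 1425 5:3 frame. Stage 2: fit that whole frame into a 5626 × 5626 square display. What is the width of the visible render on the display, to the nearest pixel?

4625 px

First fit — 1.37:1 Academy into 2375×1425 spans the height: 1952.25 × 1425.00.
Second fit — the 5:3 canvas into 5626×5626 spans the width: 5626.00 × 3375.60 (×2.3688 from 2375×1425).
So the render's width is 1952.25 × 2.3688 ≈ 4624.57.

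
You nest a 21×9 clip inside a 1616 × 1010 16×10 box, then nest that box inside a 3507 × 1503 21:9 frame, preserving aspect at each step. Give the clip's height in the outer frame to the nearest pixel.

1031 px

Inside the 1616×1010 canvas the clip is width-limited at 1616.00 × 692.57.
The 16×10 canvas is height-limited in 3507×1503, giving 2404.80 × 1503.00; scale factor 1.4881.
The clip scales with it: height 692.57 × 1.4881 ≈ 1030.63.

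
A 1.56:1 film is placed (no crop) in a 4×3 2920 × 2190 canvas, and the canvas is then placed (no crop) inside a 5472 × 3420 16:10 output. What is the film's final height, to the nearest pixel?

Inside the 2920×2190 canvas the film is width-limited at 2920.00 × 1871.79.
The 4×3 canvas is height-limited in 5472×3420, giving 4560.00 × 3420.00; scale factor 1.5616.
Applying the same ×1.5616: 1871.79 → 2923.08.

2923 px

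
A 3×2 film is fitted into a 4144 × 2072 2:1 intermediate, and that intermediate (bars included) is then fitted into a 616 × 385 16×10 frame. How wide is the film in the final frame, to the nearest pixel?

462 px

First fit — 3×2 into 4144×2072 spans the height: 3108.00 × 2072.00.
The 2:1 canvas is width-limited in 616×385, giving 616.00 × 308.00; scale factor 0.1486.
Applying the same ×0.1486: 3108.00 → 462.00.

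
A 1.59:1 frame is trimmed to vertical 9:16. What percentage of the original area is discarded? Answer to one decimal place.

Going from 1.59:1 to vertical 9:16 means cutting width while keeping height.
Fraction kept = (0.562)/(1.590) ≈ 35.38%, so 64.62% is lost.

64.6%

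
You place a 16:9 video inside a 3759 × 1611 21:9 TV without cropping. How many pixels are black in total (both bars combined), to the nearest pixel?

1441845 pixels

16:9 is narrower than 21:9, so it spans the full height.
The video is 1611 × 16/9 ≈ 2864.0000 px wide.
Leftover width: 3759 − 2864.0000 = 895.0000 px.
Across the 1611-px span: 895.0000 × 1611 ≈ 1441845 px.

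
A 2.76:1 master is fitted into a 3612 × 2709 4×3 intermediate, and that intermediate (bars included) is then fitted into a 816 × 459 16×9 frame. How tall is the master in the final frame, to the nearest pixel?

222 px

2.76:1 in 3612×2709: fills the width, so the master is 3612.00 × 1308.70.
The 4×3 canvas is height-limited in 816×459, giving 612.00 × 459.00; scale factor 0.1694.
Applying the same ×0.1694: 1308.70 → 221.74.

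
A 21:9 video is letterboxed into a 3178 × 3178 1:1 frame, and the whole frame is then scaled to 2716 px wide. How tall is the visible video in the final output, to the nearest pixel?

At 3178×3178 the video is width-limited, so height = 3178 × 9/21 ≈ 1362.00 px.
The frame scales by 2716/3178 = 0.8546; 1362.00 × 0.8546 ≈ 1164.00 px.

1164 px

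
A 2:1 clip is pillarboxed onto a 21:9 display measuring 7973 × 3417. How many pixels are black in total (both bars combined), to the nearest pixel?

3891963 pixels

2:1 is narrower than 21:9, so it spans the full height.
Content width = 3417 × 2/1 ≈ 6834.0000 px.
7973 − 6834.0000 = 1139.0000 px of bars.
Bar area = 1139.0000 × 3417 ≈ 3891963 px.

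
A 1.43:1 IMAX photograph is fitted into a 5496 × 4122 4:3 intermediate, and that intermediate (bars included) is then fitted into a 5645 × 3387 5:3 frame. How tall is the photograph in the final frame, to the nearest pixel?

3158 px

Inside the 5496×4122 canvas the photograph is width-limited at 5496.00 × 3843.36.
4:3 in 5645×3387: fills the height, so the intermediate becomes 4516.00 × 3387.00 — a scale of ×0.8217.
So the photograph's height is 3843.36 × 0.8217 ≈ 3158.04.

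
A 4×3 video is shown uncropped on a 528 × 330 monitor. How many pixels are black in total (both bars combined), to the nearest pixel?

29040 pixels

4×3 is narrower than 16×10, so it spans the full height.
Content width = 330 × 4/3 ≈ 440.0000 px.
528 − 440.0000 = 88.0000 px of bars.
Bar area = 88.0000 × 330 ≈ 29040 px.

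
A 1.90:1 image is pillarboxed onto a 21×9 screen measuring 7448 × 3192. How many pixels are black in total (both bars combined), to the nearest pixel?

1.90:1 is narrower than 21×9, so it spans the full height.
That makes the image 6064.8000 px wide (3192 × 1.900).
Black = 7448 − 6064.8000 = 1383.2000 px.
Across the 3192-px span: 1383.2000 × 3192 ≈ 4415174 px.

4415174 pixels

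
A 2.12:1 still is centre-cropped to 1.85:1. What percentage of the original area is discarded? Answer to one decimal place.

1.85:1 is narrower than 2.12:1, so the crop keeps the full height and trims the width.
Area ratio = (1.850)/(2.120) = 87.26%; the remaining 12.74% is cropped out.

12.7%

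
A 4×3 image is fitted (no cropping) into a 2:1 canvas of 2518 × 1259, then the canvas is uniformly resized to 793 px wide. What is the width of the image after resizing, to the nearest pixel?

At 2518×1259 the image is height-limited, so width = 1259 × 4/3 ≈ 1678.67 px.
The frame scales by 793/2518 = 0.3149; 1678.67 × 0.3149 ≈ 528.67 px.

529 px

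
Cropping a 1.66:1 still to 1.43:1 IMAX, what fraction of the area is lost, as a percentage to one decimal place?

13.9%

1.43:1 IMAX is narrower than 1.66:1, so the crop keeps the full height and trims the width.
Area ratio = (1.430)/(1.660) = 86.14%; the remaining 13.86% is cropped out.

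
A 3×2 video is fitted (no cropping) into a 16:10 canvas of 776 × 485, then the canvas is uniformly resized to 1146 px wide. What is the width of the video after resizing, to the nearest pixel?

Fitted into 776×485, the video spans the height; its width is 485 × 3/2 ≈ 727.50 px.
Scaling 776 → 1146 is ×1.4768, so the width becomes 727.50 × 1.4768 ≈ 1074.38 px.

1074 px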